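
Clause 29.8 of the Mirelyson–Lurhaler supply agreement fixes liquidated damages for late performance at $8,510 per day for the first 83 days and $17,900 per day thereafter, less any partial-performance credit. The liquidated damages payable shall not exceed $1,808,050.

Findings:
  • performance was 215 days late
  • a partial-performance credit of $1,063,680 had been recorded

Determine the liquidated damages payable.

First 83 days: 83 × $8,510 = $706,330
Remaining days: (215 − 83) × $17,900 = $2,362,800
Accrued per-day damages: $706,330 + $2,362,800 = $3,069,130
Less partial-performance credit: $3,069,130 − $1,063,680 = $2,005,450
Cap at $1,808,050: $2,005,450 exceeds the cap → $1,808,050

$1,808,050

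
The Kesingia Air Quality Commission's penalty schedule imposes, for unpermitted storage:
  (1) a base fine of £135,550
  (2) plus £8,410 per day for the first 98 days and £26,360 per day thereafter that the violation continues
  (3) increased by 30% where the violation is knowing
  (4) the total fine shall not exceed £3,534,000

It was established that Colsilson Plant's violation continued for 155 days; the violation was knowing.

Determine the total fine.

First 98 days: 98 × £8,410 = £824,180
Remaining days: (155 − 98) × £26,360 = £1,502,520
Per-day component: £824,180 + £1,502,520 = £2,326,700
Base plus per-day: £135,550 + £2,326,700 = £2,462,250
Enhancement: 30% of £2,462,250 = £738,675
Enhanced fine: £2,462,250 + £738,675 = £3,200,925
Cap at £3,534,000: £3,200,925 is within the cap, no reduction.

£3,200,925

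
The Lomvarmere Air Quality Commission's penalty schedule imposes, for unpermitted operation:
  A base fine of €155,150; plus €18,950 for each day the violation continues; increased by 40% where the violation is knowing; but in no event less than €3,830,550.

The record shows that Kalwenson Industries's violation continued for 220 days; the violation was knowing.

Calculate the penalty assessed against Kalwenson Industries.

€6,053,810

Per-day component: 220 × €18,950 = €4,169,000
Base plus per-day: €155,150 + €4,169,000 = €4,324,150
Enhancement: 40% of €4,324,150 = €1,729,660
Enhanced fine: €4,324,150 + €1,729,660 = €6,053,810
Minimum €3,830,550: €6,053,810 meets the minimum, no increase.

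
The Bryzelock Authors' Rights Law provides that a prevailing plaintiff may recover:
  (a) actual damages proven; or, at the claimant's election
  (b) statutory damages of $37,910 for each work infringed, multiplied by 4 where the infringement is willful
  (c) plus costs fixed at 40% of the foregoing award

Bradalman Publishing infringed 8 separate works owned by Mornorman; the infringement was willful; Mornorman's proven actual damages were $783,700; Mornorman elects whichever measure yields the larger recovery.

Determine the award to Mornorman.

Statutory damages: 8 × $37,910 = $303,280
Multiplied by 4: 4 × $303,280 = $1,213,120
Greater of actual damages ($783,700) or enhanced statutory damages ($1,213,120): $1,213,120
Costs: 40% of $1,213,120 = $485,248
Award plus costs: $1,213,120 + $485,248 = $1,698,368

$1,698,368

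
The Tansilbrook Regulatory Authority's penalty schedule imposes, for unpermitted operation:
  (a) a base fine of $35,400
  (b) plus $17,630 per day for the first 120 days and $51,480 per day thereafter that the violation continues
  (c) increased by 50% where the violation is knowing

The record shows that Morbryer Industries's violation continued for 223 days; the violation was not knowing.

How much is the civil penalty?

First 120 days: 120 × $17,630 = $2,115,600
Remaining days: (223 − 120) × $51,480 = $5,302,440
Per-day component: $2,115,600 + $5,302,440 = $7,418,040
Base plus per-day: $35,400 + $7,418,040 = $7,453,440
The violation was not knowing: no 50% increase.

$7,453,440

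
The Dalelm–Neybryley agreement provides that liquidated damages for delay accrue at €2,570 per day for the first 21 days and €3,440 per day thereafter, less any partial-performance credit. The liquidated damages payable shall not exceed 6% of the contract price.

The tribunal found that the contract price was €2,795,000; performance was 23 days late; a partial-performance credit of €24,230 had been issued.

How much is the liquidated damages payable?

First 21 days: 21 × €2,570 = €53,970
Remaining days: (23 − 21) × €3,440 = €6,880
Accrued per-day damages: €53,970 + €6,880 = €60,850
Less partial-performance credit: €60,850 − €24,230 = €36,620
Cap: 6% of €2,795,000 = €167,700
Cap at €167,700: €36,620 is within the cap, no reduction.

Liquidated damages: €36,620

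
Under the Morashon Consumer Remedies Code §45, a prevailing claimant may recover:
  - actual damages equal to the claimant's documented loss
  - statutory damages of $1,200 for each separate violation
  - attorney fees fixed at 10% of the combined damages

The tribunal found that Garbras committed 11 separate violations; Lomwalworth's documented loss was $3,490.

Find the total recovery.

$18,359

Statutory damages: 11 × $1,200 = $13,200
Combined damages: $3,490 + $13,200 = $16,690
Attorney fees: 10% of $16,690 = $1,669
Total recovery: $16,690 + $1,669 = $18,359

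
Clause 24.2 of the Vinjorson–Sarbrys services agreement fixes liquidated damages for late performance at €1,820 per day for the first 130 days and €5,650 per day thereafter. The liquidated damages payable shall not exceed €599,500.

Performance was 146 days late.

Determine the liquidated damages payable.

First 130 days: 130 × €1,820 = €236,600
Remaining days: (146 − 130) × €5,650 = €90,400
Accrued per-day damages: €236,600 + €90,400 = €327,000
Cap at €599,500: €327,000 is within the cap, no reduction.

€327,000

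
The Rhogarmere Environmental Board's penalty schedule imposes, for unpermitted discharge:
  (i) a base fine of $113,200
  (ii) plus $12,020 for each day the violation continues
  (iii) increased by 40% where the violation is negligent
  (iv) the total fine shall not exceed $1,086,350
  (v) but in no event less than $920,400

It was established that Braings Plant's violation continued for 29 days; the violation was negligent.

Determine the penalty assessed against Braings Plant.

Per-day component: 29 × $12,020 = $348,580
Base plus per-day: $113,200 + $348,580 = $461,780
Enhancement: 40% of $461,780 = $184,712
Enhanced fine: $461,780 + $184,712 = $646,492
Cap at $1,086,350: $646,492 is within the cap, no reduction.
Minimum $920,400: $646,492 is below the minimum → $920,400

Civil penalty: $920,400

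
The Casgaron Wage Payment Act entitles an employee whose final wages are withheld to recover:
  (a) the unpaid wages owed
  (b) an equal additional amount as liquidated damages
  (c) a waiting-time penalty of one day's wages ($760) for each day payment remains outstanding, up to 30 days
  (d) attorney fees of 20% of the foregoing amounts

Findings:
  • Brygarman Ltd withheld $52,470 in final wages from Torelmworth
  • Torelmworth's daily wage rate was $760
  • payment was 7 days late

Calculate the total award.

$132,312

Liquidated damages (equal amount): $52,470
Penalty days: min(7, 30) = 7
Waiting-time penalty: 7 × $760 = $5,320
Subtotal: $52,470 + $52,470 + $5,320 = $110,260
Attorney fees: 20% of $110,260 = $22,052
Total award: $110,260 + $22,052 = $132,312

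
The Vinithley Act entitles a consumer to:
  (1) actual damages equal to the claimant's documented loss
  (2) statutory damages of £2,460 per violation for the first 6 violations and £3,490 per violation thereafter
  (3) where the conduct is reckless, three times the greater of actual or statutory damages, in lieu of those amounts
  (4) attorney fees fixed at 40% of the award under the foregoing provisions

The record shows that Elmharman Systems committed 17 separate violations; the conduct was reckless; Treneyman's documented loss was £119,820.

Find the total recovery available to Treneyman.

Total recovery: £503,244

First 6 violations: 6 × £2,460 = £14,760
Remaining violations: (17 − 6) × £3,490 = £38,390
Statutory damages: £14,760 + £38,390 = £53,150
Greater of actual damages (£119,820) or statutory damages (£53,150): £119,820
Trebled: 3 × £119,820 = £359,460
Attorney fees: 40% of £359,460 = £143,784
Total recovery: £359,460 + £143,784 = £503,244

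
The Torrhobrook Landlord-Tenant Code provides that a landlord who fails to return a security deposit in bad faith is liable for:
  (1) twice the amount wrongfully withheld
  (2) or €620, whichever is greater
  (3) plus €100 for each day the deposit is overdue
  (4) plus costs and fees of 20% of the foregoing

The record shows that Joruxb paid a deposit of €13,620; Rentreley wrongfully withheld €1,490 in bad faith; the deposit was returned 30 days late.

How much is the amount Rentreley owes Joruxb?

€7,176

Doubled: 2 × €1,490 = €2,980
Minimum €620: €2,980 meets the minimum, no increase.
Late-return penalty: 30 × €100 = €3,000
Damages plus late penalty: €2,980 + €3,000 = €5,980
Costs and fees: 20% of €5,980 = €1,196
Total recovery: €5,980 + €1,196 = €7,176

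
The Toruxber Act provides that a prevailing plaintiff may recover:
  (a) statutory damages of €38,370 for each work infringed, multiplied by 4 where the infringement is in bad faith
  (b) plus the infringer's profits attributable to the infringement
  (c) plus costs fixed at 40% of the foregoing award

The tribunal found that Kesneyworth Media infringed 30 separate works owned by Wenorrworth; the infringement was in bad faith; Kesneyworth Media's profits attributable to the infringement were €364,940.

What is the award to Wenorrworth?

€6,957,076

Statutory damages: 30 × €38,370 = €1,151,100
Multiplied by 4: 4 × €1,151,100 = €4,604,400
Combined award: €4,604,400 + €364,940 = €4,969,340
Costs: 40% of €4,969,340 = €1,987,736
Award plus costs: €4,969,340 + €1,987,736 = €6,957,076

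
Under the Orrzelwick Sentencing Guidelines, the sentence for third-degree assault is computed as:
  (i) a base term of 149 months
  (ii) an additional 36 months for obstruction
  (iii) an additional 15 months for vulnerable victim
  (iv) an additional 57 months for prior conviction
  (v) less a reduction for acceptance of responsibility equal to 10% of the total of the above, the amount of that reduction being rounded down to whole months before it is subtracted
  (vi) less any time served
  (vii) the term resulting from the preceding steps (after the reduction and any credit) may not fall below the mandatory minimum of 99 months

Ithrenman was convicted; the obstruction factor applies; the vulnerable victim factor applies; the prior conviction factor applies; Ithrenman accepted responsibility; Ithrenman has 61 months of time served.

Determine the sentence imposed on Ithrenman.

Obstruction enhancement: +36 months
Vulnerable victim enhancement: +15 months
Prior conviction enhancement: +57 months
Adjusted term: 149 months + 36 months + 15 months + 57 months = 257 months
Acceptance of responsibility reduction: 10% of 257 months = 25 months (rounded down)
After reduction: 257 − 25 = 232 months
Less time served: 232 months − 61 months = 171 months
Minimum 99 months: 171 months meets the minimum, no increase.

Sentence: 171 months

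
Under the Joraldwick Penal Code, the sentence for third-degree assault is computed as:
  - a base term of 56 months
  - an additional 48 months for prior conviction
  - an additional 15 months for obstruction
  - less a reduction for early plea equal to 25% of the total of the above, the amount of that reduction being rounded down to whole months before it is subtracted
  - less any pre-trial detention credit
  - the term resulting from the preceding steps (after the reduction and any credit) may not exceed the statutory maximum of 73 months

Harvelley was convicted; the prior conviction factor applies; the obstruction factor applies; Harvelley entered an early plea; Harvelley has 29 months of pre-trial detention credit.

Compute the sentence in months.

Prior conviction enhancement: +48 months
Obstruction enhancement: +15 months
Adjusted term: 56 months + 48 months + 15 months = 119 months
Early plea reduction: 25% of 119 months = 29 months (rounded down)
After reduction: 119 − 29 = 90 months
Less pre-trial detention credit: 90 months − 29 months = 61 months
Cap at 73 months: 61 months is within the cap, no reduction.

61 months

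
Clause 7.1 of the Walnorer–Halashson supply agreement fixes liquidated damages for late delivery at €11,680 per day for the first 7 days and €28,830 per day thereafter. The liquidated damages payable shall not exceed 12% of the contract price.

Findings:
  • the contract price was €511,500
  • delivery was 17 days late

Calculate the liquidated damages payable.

First 7 days: 7 × €11,680 = €81,760
Remaining days: (17 − 7) × €28,830 = €288,300
Accrued per-day damages: €81,760 + €288,300 = €370,060
Cap: 12% of €511,500 = €61,380
Cap at €61,380: €370,060 exceeds the cap → €61,380

Liquidated damages: €61,380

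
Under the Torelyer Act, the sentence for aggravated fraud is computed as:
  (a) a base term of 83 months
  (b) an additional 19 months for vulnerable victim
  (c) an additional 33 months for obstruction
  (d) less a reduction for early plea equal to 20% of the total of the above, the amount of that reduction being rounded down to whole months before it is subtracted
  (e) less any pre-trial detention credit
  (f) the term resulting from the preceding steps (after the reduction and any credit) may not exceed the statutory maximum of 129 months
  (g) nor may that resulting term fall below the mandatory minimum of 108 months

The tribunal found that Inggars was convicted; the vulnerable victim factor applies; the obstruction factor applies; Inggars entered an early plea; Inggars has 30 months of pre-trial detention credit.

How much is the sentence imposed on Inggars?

108 months

Vulnerable victim enhancement: +19 months
Obstruction enhancement: +33 months
Adjusted term: 83 months + 19 months + 33 months = 135 months
Early plea reduction: 20% of 135 months = 27 months (rounded down)
After reduction: 135 − 27 = 108 months
Less pre-trial detention credit: 108 months − 30 months = 78 months
Cap at 129 months: 78 months is within the cap, no reduction.
Minimum 108 months: 78 months is below the minimum → 108 months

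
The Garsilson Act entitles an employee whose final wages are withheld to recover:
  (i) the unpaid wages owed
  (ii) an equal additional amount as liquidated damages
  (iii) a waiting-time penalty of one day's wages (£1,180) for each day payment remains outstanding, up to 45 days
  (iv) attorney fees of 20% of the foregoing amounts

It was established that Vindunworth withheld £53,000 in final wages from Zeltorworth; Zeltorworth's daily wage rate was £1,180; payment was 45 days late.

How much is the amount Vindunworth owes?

Liquidated damages (equal amount): £53,000
Penalty days: min(45, 45) = 45
Waiting-time penalty: 45 × £1,180 = £53,100
Subtotal: £53,000 + £53,000 + £53,100 = £159,100
Attorney fees: 20% of £159,100 = £31,820
Total award: £159,100 + £31,820 = £190,920

£190,920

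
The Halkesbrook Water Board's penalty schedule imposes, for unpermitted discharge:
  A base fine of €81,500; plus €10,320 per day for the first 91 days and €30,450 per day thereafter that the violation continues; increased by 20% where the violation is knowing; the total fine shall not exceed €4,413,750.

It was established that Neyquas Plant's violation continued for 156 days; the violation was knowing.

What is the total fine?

€3,599,844

First 91 days: 91 × €10,320 = €939,120
Remaining days: (156 − 91) × €30,450 = €1,979,250
Per-day component: €939,120 + €1,979,250 = €2,918,370
Base plus per-day: €81,500 + €2,918,370 = €2,999,870
Enhancement: 20% of €2,999,870 = €599,974
Enhanced fine: €2,999,870 + €599,974 = €3,599,844
Cap at €4,413,750: €3,599,844 is within the cap, no reduction.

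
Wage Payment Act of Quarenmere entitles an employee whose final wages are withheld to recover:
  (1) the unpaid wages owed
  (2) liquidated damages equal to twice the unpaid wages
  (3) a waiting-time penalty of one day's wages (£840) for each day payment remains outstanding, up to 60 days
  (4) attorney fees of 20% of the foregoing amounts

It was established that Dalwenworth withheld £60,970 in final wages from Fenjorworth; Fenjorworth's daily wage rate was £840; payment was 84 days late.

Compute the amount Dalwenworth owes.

Total award: £279,972

Doubled: 2 × £60,970 = £121,940
Penalty days: min(84, 60) = 60
Waiting-time penalty: 60 × £840 = £50,400
Subtotal: £60,970 + £121,940 + £50,400 = £233,310
Attorney fees: 20% of £233,310 = £46,662
Total award: £233,310 + £46,662 = £279,972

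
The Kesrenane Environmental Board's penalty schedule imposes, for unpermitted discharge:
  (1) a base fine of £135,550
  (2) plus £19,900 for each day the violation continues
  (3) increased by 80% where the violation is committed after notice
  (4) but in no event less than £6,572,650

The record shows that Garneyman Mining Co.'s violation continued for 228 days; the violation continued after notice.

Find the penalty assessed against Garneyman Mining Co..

Per-day component: 228 × £19,900 = £4,537,200
Base plus per-day: £135,550 + £4,537,200 = £4,672,750
Enhancement: 80% of £4,672,750 = £3,738,200
Enhanced fine: £4,672,750 + £3,738,200 = £8,410,950
Minimum £6,572,650: £8,410,950 meets the minimum, no increase.

Civil penalty: £8,410,950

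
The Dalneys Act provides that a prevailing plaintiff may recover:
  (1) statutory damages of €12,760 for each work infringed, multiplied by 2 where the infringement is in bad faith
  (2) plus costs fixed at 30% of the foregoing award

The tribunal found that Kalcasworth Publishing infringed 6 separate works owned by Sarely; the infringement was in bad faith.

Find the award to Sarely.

Statutory damages: 6 × €12,760 = €76,560
Doubled: 2 × €76,560 = €153,120
Costs: 30% of €153,120 = €45,936
Award plus costs: €153,120 + €45,936 = €199,056

€199,056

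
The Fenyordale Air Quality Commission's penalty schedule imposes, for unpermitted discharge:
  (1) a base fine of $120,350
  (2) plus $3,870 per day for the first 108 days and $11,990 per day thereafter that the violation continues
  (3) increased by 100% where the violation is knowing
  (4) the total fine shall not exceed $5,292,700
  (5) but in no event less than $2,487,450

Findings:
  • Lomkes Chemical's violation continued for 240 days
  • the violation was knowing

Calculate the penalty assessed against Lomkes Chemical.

First 108 days: 108 × $3,870 = $417,960
Remaining days: (240 − 108) × $11,990 = $1,582,680
Per-day component: $417,960 + $1,582,680 = $2,000,640
Base plus per-day: $120,350 + $2,000,640 = $2,120,990
Enhancement: 100% of $2,120,990 = $2,120,990
Enhanced fine: $2,120,990 + $2,120,990 = $4,241,980
Cap at $5,292,700: $4,241,980 is within the cap, no reduction.
Minimum $2,487,450: $4,241,980 meets the minimum, no increase.

$4,241,980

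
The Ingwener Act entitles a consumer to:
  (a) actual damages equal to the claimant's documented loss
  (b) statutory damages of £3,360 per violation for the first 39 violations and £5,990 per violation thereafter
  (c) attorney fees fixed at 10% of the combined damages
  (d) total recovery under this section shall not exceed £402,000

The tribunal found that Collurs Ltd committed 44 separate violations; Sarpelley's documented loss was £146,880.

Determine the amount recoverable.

First 39 violations: 39 × £3,360 = £131,040
Remaining violations: (44 − 39) × £5,990 = £29,950
Statutory damages: £131,040 + £29,950 = £160,990
Combined damages: £146,880 + £160,990 = £307,870
Attorney fees: 10% of £307,870 = £30,787
Total before cap: £307,870 + £30,787 = £338,657
Cap at £402,000: £338,657 is within the cap, no reduction.

Total recovery: £338,657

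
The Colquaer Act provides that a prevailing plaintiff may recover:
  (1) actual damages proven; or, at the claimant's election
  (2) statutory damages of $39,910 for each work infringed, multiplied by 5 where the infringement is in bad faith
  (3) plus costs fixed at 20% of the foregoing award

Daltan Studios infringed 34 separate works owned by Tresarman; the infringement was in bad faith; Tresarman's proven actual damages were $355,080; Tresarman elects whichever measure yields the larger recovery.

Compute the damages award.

Statutory damages: 34 × $39,910 = $1,356,940
Multiplied by 5: 5 × $1,356,940 = $6,784,700
Greater of actual damages ($355,080) or enhanced statutory damages ($6,784,700): $6,784,700
Costs: 20% of $6,784,700 = $1,356,940
Award plus costs: $6,784,700 + $1,356,940 = $8,141,640

$8,141,640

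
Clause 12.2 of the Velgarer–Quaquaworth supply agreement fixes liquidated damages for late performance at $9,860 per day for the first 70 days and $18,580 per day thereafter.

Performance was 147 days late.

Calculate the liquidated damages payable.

$2,120,860

First 70 days: 70 × $9,860 = $690,200
Remaining days: (147 − 70) × $18,580 = $1,430,660
Accrued per-day damages: $690,200 + $1,430,660 = $2,120,860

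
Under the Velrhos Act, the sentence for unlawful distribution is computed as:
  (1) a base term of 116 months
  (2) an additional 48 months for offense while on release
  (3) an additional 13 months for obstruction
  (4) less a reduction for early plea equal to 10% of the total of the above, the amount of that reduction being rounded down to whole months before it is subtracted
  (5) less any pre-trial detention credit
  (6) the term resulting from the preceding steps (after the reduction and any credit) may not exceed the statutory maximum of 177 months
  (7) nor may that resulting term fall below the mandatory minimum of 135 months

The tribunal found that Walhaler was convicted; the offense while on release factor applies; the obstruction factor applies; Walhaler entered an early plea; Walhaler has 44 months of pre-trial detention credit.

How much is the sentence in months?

135 months

Offense while on release enhancement: +48 months
Obstruction enhancement: +13 months
Adjusted term: 116 months + 48 months + 13 months = 177 months
Early plea reduction: 10% of 177 months = 17 months (rounded down)
After reduction: 177 − 17 = 160 months
Less pre-trial detention credit: 160 months − 44 months = 116 months
Cap at 177 months: 116 months is within the cap, no reduction.
Minimum 135 months: 116 months is below the minimum → 135 months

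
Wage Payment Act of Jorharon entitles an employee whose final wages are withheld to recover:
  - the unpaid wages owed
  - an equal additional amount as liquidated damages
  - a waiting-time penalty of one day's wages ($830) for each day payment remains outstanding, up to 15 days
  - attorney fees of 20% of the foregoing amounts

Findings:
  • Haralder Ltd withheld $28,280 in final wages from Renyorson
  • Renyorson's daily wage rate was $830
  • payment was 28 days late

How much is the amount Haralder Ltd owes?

Liquidated damages (equal amount): $28,280
Penalty days: min(28, 15) = 15
Waiting-time penalty: 15 × $830 = $12,450
Subtotal: $28,280 + $28,280 + $12,450 = $69,010
Attorney fees: 20% of $69,010 = $13,802
Total award: $69,010 + $13,802 = $82,812

$82,812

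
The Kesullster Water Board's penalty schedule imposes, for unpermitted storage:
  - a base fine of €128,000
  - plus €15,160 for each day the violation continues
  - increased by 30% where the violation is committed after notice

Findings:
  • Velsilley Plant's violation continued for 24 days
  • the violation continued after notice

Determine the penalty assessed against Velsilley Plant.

€639,392

Per-day component: 24 × €15,160 = €363,840
Base plus per-day: €128,000 + €363,840 = €491,840
Enhancement: 30% of €491,840 = €147,552
Enhanced fine: €491,840 + €147,552 = €639,392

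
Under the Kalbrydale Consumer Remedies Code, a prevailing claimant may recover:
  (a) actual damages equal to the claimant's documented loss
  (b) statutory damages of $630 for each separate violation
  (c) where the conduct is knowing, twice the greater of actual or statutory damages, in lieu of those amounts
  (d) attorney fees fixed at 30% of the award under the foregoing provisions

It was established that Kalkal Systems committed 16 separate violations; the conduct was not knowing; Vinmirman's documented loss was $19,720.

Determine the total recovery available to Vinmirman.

Total recovery: $38,740

Statutory damages: 16 × $630 = $10,080
Conduct not knowing: the in-lieu enhancement does not apply.
Actual plus statutory damages: $19,720 + $10,080 = $29,800
Attorney fees: 30% of $29,800 = $8,940
Total recovery: $29,800 + $8,940 = $38,740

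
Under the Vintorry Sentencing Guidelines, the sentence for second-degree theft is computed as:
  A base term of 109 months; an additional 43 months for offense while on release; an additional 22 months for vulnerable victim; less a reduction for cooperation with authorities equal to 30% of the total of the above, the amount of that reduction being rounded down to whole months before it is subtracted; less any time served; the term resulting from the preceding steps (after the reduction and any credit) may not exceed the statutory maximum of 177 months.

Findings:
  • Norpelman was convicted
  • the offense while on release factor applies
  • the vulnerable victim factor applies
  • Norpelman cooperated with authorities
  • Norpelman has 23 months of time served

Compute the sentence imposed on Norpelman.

Offense while on release enhancement: +43 months
Vulnerable victim enhancement: +22 months
Adjusted term: 109 months + 43 months + 22 months = 174 months
Cooperation with authorities reduction: 30% of 174 months = 52 months (rounded down)
After reduction: 174 − 52 = 122 months
Less time served: 122 months − 23 months = 99 months
Cap at 177 months: 99 months is within the cap, no reduction.

99 months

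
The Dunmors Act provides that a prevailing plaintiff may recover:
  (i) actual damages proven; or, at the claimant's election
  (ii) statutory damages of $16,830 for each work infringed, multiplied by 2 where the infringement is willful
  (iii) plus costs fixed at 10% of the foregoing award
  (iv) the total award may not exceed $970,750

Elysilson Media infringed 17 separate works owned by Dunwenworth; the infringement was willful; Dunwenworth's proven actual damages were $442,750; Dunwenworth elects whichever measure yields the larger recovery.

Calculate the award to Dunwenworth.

Award: $629,442

Statutory damages: 17 × $16,830 = $286,110
Doubled: 2 × $286,110 = $572,220
Greater of actual damages ($442,750) or enhanced statutory damages ($572,220): $572,220
Costs: 10% of $572,220 = $57,222
Award plus costs: $572,220 + $57,222 = $629,442
Cap at $970,750: $629,442 is within the cap, no reduction.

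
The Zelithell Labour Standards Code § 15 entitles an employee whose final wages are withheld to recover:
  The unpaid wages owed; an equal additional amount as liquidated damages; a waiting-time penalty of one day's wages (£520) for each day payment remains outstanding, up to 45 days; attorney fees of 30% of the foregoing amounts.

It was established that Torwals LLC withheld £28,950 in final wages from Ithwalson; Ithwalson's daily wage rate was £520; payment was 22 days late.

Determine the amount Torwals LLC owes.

Liquidated damages (equal amount): £28,950
Penalty days: min(22, 45) = 22
Waiting-time penalty: 22 × £520 = £11,440
Subtotal: £28,950 + £28,950 + £11,440 = £69,340
Attorney fees: 30% of £69,340 = £20,802
Total award: £69,340 + £20,802 = £90,142

£90,142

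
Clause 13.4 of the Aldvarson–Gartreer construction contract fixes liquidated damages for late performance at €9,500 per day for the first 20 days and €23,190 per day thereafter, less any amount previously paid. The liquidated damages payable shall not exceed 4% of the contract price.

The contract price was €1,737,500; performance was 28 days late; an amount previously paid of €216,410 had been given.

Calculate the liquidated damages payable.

€69,500

First 20 days: 20 × €9,500 = €190,000
Remaining days: (28 − 20) × €23,190 = €185,520
Accrued per-day damages: €190,000 + €185,520 = €375,520
Less amount previously paid: €375,520 − €216,410 = €159,110
Cap: 4% of €1,737,500 = €69,500
Cap at €69,500: €159,110 exceeds the cap → €69,500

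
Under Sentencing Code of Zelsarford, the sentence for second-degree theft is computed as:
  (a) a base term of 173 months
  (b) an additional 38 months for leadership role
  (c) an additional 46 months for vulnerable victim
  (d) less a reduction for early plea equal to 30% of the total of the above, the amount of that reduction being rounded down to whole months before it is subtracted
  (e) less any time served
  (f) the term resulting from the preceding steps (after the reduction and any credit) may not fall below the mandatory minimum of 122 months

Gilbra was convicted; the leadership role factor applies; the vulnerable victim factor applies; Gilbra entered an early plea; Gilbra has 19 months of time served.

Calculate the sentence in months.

161 months

Leadership role enhancement: +38 months
Vulnerable victim enhancement: +46 months
Adjusted term: 173 months + 38 months + 46 months = 257 months
Early plea reduction: 30% of 257 months = 77 months (rounded down)
After reduction: 257 − 77 = 180 months
Less time served: 180 months − 19 months = 161 months
Minimum 122 months: 161 months meets the minimum, no increase.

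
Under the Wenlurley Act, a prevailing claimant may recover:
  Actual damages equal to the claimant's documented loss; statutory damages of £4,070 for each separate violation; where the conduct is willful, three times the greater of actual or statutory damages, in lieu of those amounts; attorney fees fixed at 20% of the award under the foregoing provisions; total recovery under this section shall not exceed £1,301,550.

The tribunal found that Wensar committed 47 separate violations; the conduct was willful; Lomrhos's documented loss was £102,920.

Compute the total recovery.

£688,644

Statutory damages: 47 × £4,070 = £191,290
Greater of actual damages (£102,920) or statutory damages (£191,290): £191,290
Trebled: 3 × £191,290 = £573,870
Attorney fees: 20% of £573,870 = £114,774
Total before cap: £573,870 + £114,774 = £688,644
Cap at £1,301,550: £688,644 is within the cap, no reduction.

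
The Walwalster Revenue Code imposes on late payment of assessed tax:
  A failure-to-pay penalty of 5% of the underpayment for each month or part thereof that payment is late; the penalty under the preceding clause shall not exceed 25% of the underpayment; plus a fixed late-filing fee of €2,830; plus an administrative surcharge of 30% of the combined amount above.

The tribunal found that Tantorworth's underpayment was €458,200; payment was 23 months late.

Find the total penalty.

Accrued rate: 5% × 23 = 115%, capped at 25% → 25%
Failure-to-pay penalty: 25% of €458,200 = €114,550
Penalty before surcharge: €114,550 + €2,830 = €117,380
Administrative surcharge: 30% of €117,380 = €35,214
Total penalty: €117,380 + €35,214 = €152,594

Penalty: €152,594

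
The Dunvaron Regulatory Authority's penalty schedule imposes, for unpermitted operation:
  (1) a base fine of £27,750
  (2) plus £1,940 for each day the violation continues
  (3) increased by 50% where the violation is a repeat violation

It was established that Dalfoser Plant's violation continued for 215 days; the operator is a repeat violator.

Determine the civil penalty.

Per-day component: 215 × £1,940 = £417,100
Base plus per-day: £27,750 + £417,100 = £444,850
Enhancement: 50% of £444,850 = £222,425
Enhanced fine: £444,850 + £222,425 = £667,275

£667,275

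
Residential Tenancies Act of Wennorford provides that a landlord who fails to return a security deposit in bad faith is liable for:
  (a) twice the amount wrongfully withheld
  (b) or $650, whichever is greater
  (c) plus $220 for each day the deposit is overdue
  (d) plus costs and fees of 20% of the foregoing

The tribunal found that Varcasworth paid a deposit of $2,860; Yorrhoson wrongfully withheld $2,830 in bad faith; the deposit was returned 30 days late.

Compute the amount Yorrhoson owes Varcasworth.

$14,712

Doubled: 2 × $2,830 = $5,660
Minimum $650: $5,660 meets the minimum, no increase.
Late-return penalty: 30 × $220 = $6,600
Damages plus late penalty: $5,660 + $6,600 = $12,260
Costs and fees: 20% of $12,260 = $2,452
Total recovery: $12,260 + $2,452 = $14,712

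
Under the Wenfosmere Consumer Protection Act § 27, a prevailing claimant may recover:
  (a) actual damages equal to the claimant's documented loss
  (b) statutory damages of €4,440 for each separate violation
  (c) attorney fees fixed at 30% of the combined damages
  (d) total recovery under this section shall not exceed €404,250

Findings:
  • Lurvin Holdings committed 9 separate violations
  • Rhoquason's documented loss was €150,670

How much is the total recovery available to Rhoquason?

€247,819

Statutory damages: 9 × €4,440 = €39,960
Combined damages: €150,670 + €39,960 = €190,630
Attorney fees: 30% of €190,630 = €57,189
Total before cap: €190,630 + €57,189 = €247,819
Cap at €404,250: €247,819 is within the cap, no reduction.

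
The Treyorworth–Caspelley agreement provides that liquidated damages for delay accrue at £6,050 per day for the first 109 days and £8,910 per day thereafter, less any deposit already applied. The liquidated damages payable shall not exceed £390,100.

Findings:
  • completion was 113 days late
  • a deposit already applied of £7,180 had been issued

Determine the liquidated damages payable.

Liquidated damages: £390,100

First 109 days: 109 × £6,050 = £659,450
Remaining days: (113 − 109) × £8,910 = £35,640
Accrued per-day damages: £659,450 + £35,640 = £695,090
Less deposit already applied: £695,090 − £7,180 = £687,910
Cap at £390,100: £687,910 exceeds the cap → £390,100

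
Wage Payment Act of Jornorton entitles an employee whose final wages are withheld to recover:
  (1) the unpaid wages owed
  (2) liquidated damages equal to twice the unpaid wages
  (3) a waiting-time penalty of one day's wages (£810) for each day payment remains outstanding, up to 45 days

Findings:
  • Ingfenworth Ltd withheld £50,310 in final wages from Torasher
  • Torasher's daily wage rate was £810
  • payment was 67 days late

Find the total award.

£187,380

Doubled: 2 × £50,310 = £100,620
Penalty days: min(67, 45) = 45
Waiting-time penalty: 45 × £810 = £36,450
Total award: £50,310 + £100,620 + £36,450 = £187,380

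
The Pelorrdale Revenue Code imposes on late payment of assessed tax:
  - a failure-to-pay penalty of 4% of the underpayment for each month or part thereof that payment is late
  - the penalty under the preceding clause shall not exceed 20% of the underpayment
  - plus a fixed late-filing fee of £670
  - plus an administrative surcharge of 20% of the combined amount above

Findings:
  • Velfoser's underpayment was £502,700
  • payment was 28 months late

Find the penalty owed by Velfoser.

Accrued rate: 4% × 28 = 112%, capped at 20% → 20%
Failure-to-pay penalty: 20% of £502,700 = £100,540
Penalty before surcharge: £100,540 + £670 = £101,210
Administrative surcharge: 20% of £101,210 = £20,242
Total penalty: £101,210 + £20,242 = £121,452

£121,452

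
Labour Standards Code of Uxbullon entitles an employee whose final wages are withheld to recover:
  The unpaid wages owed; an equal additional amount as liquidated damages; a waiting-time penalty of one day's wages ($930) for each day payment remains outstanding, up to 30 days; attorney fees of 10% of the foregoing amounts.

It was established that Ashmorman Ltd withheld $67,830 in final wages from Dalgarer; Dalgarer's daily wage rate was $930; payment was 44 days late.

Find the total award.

$179,916

Liquidated damages (equal amount): $67,830
Penalty days: min(44, 30) = 30
Waiting-time penalty: 30 × $930 = $27,900
Subtotal: $67,830 + $67,830 + $27,900 = $163,560
Attorney fees: 10% of $163,560 = $16,356
Total award: $163,560 + $16,356 = $179,916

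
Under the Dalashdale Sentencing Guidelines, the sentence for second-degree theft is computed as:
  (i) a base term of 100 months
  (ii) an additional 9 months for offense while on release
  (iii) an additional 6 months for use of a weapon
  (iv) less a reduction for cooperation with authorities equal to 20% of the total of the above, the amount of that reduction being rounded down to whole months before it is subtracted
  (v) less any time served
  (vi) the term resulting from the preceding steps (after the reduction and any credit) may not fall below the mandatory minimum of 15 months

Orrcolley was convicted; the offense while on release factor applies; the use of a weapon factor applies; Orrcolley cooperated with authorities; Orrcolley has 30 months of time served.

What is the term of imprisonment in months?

62 months

Offense while on release enhancement: +9 months
Use of a weapon enhancement: +6 months
Adjusted term: 100 months + 9 months + 6 months = 115 months
Cooperation with authorities reduction: 20% of 115 months = 23 months (rounded down)
After reduction: 115 − 23 = 92 months
Less time served: 92 months − 30 months = 62 months
Minimum 15 months: 62 months meets the minimum, no increase.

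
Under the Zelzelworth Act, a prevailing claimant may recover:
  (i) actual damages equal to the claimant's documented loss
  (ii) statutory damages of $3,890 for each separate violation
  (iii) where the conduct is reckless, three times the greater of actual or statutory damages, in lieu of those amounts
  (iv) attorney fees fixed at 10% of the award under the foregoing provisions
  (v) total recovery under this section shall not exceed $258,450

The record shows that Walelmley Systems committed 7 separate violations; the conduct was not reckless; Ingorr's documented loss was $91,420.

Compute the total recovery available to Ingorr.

Statutory damages: 7 × $3,890 = $27,230
Conduct not reckless: the in-lieu enhancement does not apply.
Actual plus statutory damages: $91,420 + $27,230 = $118,650
Attorney fees: 10% of $118,650 = $11,865
Total before cap: $118,650 + $11,865 = $130,515
Cap at $258,450: $130,515 is within the cap, no reduction.

Total recovery: $130,515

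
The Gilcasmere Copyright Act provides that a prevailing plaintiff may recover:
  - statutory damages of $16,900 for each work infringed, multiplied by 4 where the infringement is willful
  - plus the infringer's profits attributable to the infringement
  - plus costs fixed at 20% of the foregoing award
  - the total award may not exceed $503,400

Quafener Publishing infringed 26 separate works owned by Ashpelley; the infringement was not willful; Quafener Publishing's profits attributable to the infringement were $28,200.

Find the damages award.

$503,400

Statutory damages: 26 × $16,900 = $439,400
Infringement not willful: no ×4 enhancement.
Combined award: $439,400 + $28,200 = $467,600
Costs: 20% of $467,600 = $93,520
Award plus costs: $467,600 + $93,520 = $561,120
Cap at $503,400: $561,120 exceeds the cap → $503,400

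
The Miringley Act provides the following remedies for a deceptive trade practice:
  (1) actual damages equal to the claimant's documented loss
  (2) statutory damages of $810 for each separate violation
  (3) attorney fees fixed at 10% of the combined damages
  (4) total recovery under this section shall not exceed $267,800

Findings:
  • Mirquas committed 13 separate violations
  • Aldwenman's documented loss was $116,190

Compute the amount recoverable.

$139,392

Statutory damages: 13 × $810 = $10,530
Combined damages: $116,190 + $10,530 = $126,720
Attorney fees: 10% of $126,720 = $12,672
Total before cap: $126,720 + $12,672 = $139,392
Cap at $267,800: $139,392 is within the cap, no reduction.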